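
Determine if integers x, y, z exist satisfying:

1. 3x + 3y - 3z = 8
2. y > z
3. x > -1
No

Even the single constraint (3x + 3y - 3z = 8) is infeasible over the integers.

  - 3x + 3y - 3z = 8: every term on the left is divisible by 3, so the LHS ≡ 0 (mod 3), but the RHS 8 is not — no integer solution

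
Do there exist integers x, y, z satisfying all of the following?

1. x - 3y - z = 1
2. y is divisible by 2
Yes

Take x = 0, y = 0, z = -1. Substituting into each constraint:
  (1) 0 - 3(0) + 1 = 1 ✓
  (2) 0 = 2 × 0, remainder 0 ✓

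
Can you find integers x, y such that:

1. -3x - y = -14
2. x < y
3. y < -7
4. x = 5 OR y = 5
No

A contradictory subset is {-3x - y = -14, x < y, y < -7}. No integer assignment can satisfy these jointly:

  - -3x - y = -14: is a linear equation tying the variables together
  - x < y: bounds one variable relative to another variable
  - y < -7: bounds one variable relative to a constant

Propagating the comparison: x < y and y ≤ -8 give x ≤ -9. Range argument: with x ∈ [−∞, -9], y ∈ [−∞, -8], the left side of the equation is at least 35, but the right side is -14 < 35. No integer solution exists.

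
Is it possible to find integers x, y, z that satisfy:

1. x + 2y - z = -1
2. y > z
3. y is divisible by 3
Yes

Take x = -2, y = 0, z = -1. Substituting into each constraint:
  (1) (-2) + 2(0) + 1 = -1 ✓
  (2) 0 > -1 ✓
  (3) 0 = 3 × 0, remainder 0 ✓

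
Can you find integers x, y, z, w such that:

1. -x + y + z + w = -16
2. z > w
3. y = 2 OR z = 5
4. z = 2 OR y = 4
Yes

Take x = 21, y = 2, z = 2, w = 1. Substituting into each constraint:
  (1) (-21) + 2 + 2 + 1 = -16 ✓
  (2) 2 > 1 ✓
  (3) y = 2, target 2 ✓ (first branch holds)
  (4) z = 2, target 2 ✓ (first branch holds)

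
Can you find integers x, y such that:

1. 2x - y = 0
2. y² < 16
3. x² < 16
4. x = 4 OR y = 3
No

A contradictory subset is {2x - y = 0, x² < 16, x = 4 OR y = 3}. No integer assignment can satisfy these jointly:

  - 2x - y = 0: is a linear equation tying the variables together
  - x² < 16: restricts x to |x| ≤ 3
  - x = 4 OR y = 3: forces a choice: either x = 4 or y = 3

Split on the disjunction (x = 4 OR y = 3):
  • If x = 4: this contradicts x² < 16, which requires |x| ≤ 3.
  • If y = 3: with y = 3, every remaining term of the linear equation is divisible by 2, so the left side is ≡ 0 (mod 2); but the right side 3 ≡ 1 (mod 2). No integers can satisfy it.
Both branches are infeasible, so the system has no integer solution.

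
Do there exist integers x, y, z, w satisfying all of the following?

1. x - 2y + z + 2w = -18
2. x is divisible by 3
Yes

Take x = 0, y = 0, z = 0, w = -9. Substituting into each constraint:
  (1) 0 - 2(0) + 0 + 2(-9) = -18 ✓
  (2) 0 = 3 × 0, remainder 0 ✓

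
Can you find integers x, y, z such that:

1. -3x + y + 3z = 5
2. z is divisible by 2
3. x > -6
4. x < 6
Yes

Take x = 0, y = 5, z = 0. Substituting into each constraint:
  (1) -3(0) + 5 + 3(0) = 5 ✓
  (2) 0 = 2 × 0, remainder 0 ✓
  (3) 0 > -6 ✓
  (4) 0 < 6 ✓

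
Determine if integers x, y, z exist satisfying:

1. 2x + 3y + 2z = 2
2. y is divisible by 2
Yes

Take x = 1, y = 0, z = 0. Substituting into each constraint:
  (1) 2(1) + 3(0) + 2(0) = 2 ✓
  (2) 0 = 2 × 0, remainder 0 ✓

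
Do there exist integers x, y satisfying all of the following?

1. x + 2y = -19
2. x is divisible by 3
Yes

Take x = -21, y = 1. Substituting into each constraint:
  (1) (-21) + 2(1) = -19 ✓
  (2) -21 = 3 × -7, remainder 0 ✓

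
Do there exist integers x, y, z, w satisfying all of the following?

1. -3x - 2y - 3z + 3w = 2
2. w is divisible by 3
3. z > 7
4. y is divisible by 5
Yes

Take x = 2, y = -10, z = 16, w = 12. Substituting into each constraint:
  (1) -3(2) - 2(-10) - 3(16) + 3(12) = 2 ✓
  (2) 12 = 3 × 4, remainder 0 ✓
  (3) 16 > 7 ✓
  (4) -10 = 5 × -2, remainder 0 ✓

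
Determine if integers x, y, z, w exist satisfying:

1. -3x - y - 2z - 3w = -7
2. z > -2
Yes

Take x = 0, y = 1, z = 0, w = 2. Substituting into each constraint:
  (1) -3(0) + (-1) - 2(0) - 3(2) = -7 ✓
  (2) 0 > -2 ✓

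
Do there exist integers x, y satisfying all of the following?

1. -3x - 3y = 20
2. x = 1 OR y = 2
No

Even the single constraint (-3x - 3y = 20) is infeasible over the integers.

  - -3x - 3y = 20: every term on the left is divisible by 3, so the LHS ≡ 0 (mod 3), but the RHS 20 is not — no integer solution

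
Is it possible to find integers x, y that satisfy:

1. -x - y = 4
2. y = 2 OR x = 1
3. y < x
Yes

Take x = 1, y = -5. Substituting into each constraint:
  (1) (-1) + 5 = 4 ✓
  (2) x = 1, target 1 ✓ (second branch holds)
  (3) -5 < 1 ✓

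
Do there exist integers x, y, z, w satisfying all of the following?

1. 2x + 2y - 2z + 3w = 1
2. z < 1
Yes

Take x = -1, y = 0, z = 0, w = 1. Substituting into each constraint:
  (1) 2(-1) + 2(0) - 2(0) + 3(1) = 1 ✓
  (2) 0 < 1 ✓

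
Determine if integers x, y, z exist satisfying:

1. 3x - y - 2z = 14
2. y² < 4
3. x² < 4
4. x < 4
Yes

Take x = 0, y = 0, z = -7. Substituting into each constraint:
  (1) 3(0) + 0 - 2(-7) = 14 ✓
  (2) y² = (0)² = 0, and 0 < 4 ✓
  (3) x² = (0)² = 0, and 0 < 4 ✓
  (4) 0 < 4 ✓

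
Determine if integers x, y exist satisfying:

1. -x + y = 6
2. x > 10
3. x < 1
No

A contradictory subset is {x > 10, x < 1}. No integer assignment can satisfy these jointly:

  - x > 10: bounds one variable relative to a constant
  - x < 1: bounds one variable relative to a constant

Direct contradiction: the bounds on x require x ≥ 11 and x ≤ 0 simultaneously, which is empty.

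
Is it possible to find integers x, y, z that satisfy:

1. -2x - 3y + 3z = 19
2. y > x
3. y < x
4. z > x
No

A contradictory subset is {y > x, y < x}. No integer assignment can satisfy these jointly:

  - y > x: bounds one variable relative to another variable
  - y < x: bounds one variable relative to another variable

Direct contradiction: y > x and x > y cannot both hold.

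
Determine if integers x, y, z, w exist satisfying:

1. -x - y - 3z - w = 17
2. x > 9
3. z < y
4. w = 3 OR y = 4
Yes

Take x = 11, y = -7, z = -8, w = 3. Substituting into each constraint:
  (1) (-11) + 7 - 3(-8) + (-3) = 17 ✓
  (2) 11 > 9 ✓
  (3) -8 < -7 ✓
  (4) w = 3, target 3 ✓ (first branch holds)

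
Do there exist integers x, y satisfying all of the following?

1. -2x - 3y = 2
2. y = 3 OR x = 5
Yes

Take x = 5, y = -4. Substituting into each constraint:
  (1) -2(5) - 3(-4) = 2 ✓
  (2) x = 5, target 5 ✓ (second branch holds)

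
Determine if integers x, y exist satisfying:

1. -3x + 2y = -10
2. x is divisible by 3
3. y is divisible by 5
Yes

Take x = 0, y = -5. Substituting into each constraint:
  (1) -3(0) + 2(-5) = -10 ✓
  (2) 0 = 3 × 0, remainder 0 ✓
  (3) -5 = 5 × -1, remainder 0 ✓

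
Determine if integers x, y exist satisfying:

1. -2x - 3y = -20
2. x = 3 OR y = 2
Yes

Take x = 7, y = 2. Substituting into each constraint:
  (1) -2(7) - 3(2) = -20 ✓
  (2) y = 2, target 2 ✓ (second branch holds)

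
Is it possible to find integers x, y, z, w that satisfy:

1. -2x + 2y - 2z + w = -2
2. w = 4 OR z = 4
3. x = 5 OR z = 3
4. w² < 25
Yes

Take x = 5, y = 0, z = -2, w = 4. Substituting into each constraint:
  (1) -2(5) + 2(0) - 2(-2) + 4 = -2 ✓
  (2) w = 4, target 4 ✓ (first branch holds)
  (3) x = 5, target 5 ✓ (first branch holds)
  (4) w² = (4)² = 16, and 16 < 25 ✓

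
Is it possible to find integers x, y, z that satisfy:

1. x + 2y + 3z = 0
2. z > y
Yes

Take x = 2, y = -1, z = 0. Substituting into each constraint:
  (1) 2 + 2(-1) + 3(0) = 0 ✓
  (2) 0 > -1 ✓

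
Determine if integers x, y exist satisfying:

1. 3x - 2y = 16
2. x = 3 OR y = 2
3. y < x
No

A contradictory subset is {3x - 2y = 16, x = 3 OR y = 2}. No integer assignment can satisfy these jointly:

  - 3x - 2y = 16: is a linear equation tying the variables together
  - x = 3 OR y = 2: forces a choice: either x = 3 or y = 2

Split on the disjunction (x = 3 OR y = 2):
  • If x = 3: with x = 3, every remaining term of the linear equation is divisible by 2, so the left side is ≡ 0 (mod 2); but the right side 7 ≡ 1 (mod 2). No integers can satisfy it.
  • If y = 2: with y = 2, every remaining term of the linear equation is divisible by 3, so the left side is ≡ 0 (mod 3); but the right side 20 ≡ 2 (mod 3). No integers can satisfy it.
Both branches are infeasible, so the system has no integer solution.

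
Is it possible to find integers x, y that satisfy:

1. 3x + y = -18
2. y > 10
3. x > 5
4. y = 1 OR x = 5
No

A contradictory subset is {3x + y = -18, y > 10, x > 5}. No integer assignment can satisfy these jointly:

  - 3x + y = -18: is a linear equation tying the variables together
  - y > 10: bounds one variable relative to a constant
  - x > 5: bounds one variable relative to a constant

Range argument: with x ∈ [6, ∞], y ∈ [11, ∞], the left side of the equation is at least 29, but the right side is -18 < 29. No integer solution exists.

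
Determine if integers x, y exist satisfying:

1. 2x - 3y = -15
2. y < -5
Yes

Take x = -18, y = -7. Substituting into each constraint:
  (1) 2(-18) - 3(-7) = -15 ✓
  (2) -7 < -5 ✓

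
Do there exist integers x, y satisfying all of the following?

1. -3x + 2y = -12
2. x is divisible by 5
Yes

Take x = 0, y = -6. Substituting into each constraint:
  (1) -3(0) + 2(-6) = -12 ✓
  (2) 0 = 5 × 0, remainder 0 ✓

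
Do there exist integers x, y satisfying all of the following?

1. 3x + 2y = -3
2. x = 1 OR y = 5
Yes

Take x = 1, y = -3. Substituting into each constraint:
  (1) 3(1) + 2(-3) = -3 ✓
  (2) x = 1, target 1 ✓ (first branch holds)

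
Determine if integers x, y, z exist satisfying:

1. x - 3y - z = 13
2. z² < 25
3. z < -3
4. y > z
Yes

Take x = 9, y = 0, z = -4. Substituting into each constraint:
  (1) 9 - 3(0) + 4 = 13 ✓
  (2) z² = (-4)² = 16, and 16 < 25 ✓
  (3) -4 < -3 ✓
  (4) 0 > -4 ✓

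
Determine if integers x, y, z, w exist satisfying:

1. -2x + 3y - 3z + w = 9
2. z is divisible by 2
Yes

Take x = 0, y = 0, z = 0, w = 9. Substituting into each constraint:
  (1) -2(0) + 3(0) - 3(0) + 9 = 9 ✓
  (2) 0 = 2 × 0, remainder 0 ✓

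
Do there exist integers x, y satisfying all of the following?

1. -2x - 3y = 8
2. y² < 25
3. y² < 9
Yes

Take x = -4, y = 0. Substituting into each constraint:
  (1) -2(-4) - 3(0) = 8 ✓
  (2) y² = (0)² = 0, and 0 < 25 ✓
  (3) y² = (0)² = 0, and 0 < 9 ✓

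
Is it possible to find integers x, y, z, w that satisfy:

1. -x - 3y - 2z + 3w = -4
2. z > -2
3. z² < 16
Yes

Take x = 0, y = 0, z = 2, w = 0. Substituting into each constraint:
  (1) 0 - 3(0) - 2(2) + 3(0) = -4 ✓
  (2) 2 > -2 ✓
  (3) z² = (2)² = 4, and 4 < 16 ✓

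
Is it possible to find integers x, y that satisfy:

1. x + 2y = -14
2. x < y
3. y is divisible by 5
Yes

Take x = -14, y = 0. Substituting into each constraint:
  (1) (-14) + 2(0) = -14 ✓
  (2) -14 < 0 ✓
  (3) 0 = 5 × 0, remainder 0 ✓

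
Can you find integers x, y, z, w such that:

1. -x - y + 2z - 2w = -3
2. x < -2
Yes

Take x = -3, y = 0, z = -3, w = 0. Substituting into each constraint:
  (1) 3 + 0 + 2(-3) - 2(0) = -3 ✓
  (2) -3 < -2 ✓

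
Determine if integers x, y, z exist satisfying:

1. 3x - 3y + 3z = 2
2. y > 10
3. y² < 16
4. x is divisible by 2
No

Even the single constraint (3x - 3y + 3z = 2) is infeasible over the integers.

  - 3x - 3y + 3z = 2: every term on the left is divisible by 3, so the LHS ≡ 0 (mod 3), but the RHS 2 is not — no integer solution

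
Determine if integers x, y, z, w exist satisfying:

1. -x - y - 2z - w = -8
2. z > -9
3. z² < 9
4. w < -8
Yes

Take x = 0, y = 17, z = 0, w = -9. Substituting into each constraint:
  (1) 0 + (-17) - 2(0) + 9 = -8 ✓
  (2) 0 > -9 ✓
  (3) z² = (0)² = 0, and 0 < 9 ✓
  (4) -9 < -8 ✓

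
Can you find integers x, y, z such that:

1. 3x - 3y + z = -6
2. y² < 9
Yes

Take x = 0, y = 2, z = 0. Substituting into each constraint:
  (1) 3(0) - 3(2) + 0 = -6 ✓
  (2) y² = (2)² = 4, and 4 < 9 ✓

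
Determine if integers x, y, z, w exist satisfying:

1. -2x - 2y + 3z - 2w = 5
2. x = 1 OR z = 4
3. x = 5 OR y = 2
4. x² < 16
Yes

Take x = 1, y = 2, z = 5, w = 2. Substituting into each constraint:
  (1) -2(1) - 2(2) + 3(5) - 2(2) = 5 ✓
  (2) x = 1, target 1 ✓ (first branch holds)
  (3) y = 2, target 2 ✓ (second branch holds)
  (4) x² = (1)² = 1, and 1 < 16 ✓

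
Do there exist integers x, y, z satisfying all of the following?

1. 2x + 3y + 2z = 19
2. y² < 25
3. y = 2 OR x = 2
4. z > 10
Yes

Take x = 2, y = -3, z = 12. Substituting into each constraint:
  (1) 2(2) + 3(-3) + 2(12) = 19 ✓
  (2) y² = (-3)² = 9, and 9 < 25 ✓
  (3) x = 2, target 2 ✓ (second branch holds)
  (4) 12 > 10 ✓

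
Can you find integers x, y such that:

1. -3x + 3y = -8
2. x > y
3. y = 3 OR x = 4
No

Even the single constraint (-3x + 3y = -8) is infeasible over the integers.

  - -3x + 3y = -8: every term on the left is divisible by 3, so the LHS ≡ 0 (mod 3), but the RHS -8 is not — no integer solution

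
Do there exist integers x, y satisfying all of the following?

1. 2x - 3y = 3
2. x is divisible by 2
Yes

Take x = 0, y = -1. Substituting into each constraint:
  (1) 2(0) - 3(-1) = 3 ✓
  (2) 0 = 2 × 0, remainder 0 ✓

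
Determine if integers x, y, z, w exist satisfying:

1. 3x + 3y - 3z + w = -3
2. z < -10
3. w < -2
Yes

Take x = 0, y = 0, z = -11, w = -36. Substituting into each constraint:
  (1) 3(0) + 3(0) - 3(-11) + (-36) = -3 ✓
  (2) -11 < -10 ✓
  (3) -36 < -2 ✓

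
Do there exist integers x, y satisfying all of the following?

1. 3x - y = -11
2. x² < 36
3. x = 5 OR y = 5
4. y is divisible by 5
Yes

Take x = -2, y = 5. Substituting into each constraint:
  (1) 3(-2) + (-5) = -11 ✓
  (2) x² = (-2)² = 4, and 4 < 36 ✓
  (3) y = 5, target 5 ✓ (second branch holds)
  (4) 5 = 5 × 1, remainder 0 ✓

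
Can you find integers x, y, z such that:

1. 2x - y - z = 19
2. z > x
Yes

Take x = -1, y = -21, z = 0. Substituting into each constraint:
  (1) 2(-1) + 21 + 0 = 19 ✓
  (2) 0 > -1 ✓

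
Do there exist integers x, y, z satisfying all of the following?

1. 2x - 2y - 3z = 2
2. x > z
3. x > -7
Yes

Take x = 1, y = 0, z = 0. Substituting into each constraint:
  (1) 2(1) - 2(0) - 3(0) = 2 ✓
  (2) 1 > 0 ✓
  (3) 1 > -7 ✓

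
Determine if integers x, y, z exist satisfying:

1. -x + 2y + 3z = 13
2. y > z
Yes

Take x = -11, y = 1, z = 0. Substituting into each constraint:
  (1) 11 + 2(1) + 3(0) = 13 ✓
  (2) 1 > 0 ✓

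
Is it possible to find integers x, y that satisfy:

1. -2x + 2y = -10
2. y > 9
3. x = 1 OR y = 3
No

The full constraint system is jointly infeasible over the integers. Each constraint and what it forces:

  - -2x + 2y = -10: is a linear equation tying the variables together
  - y > 9: bounds one variable relative to a constant
  - x = 1 OR y = 3: forces a choice: either x = 1 or y = 3

Split on the disjunction (x = 1 OR y = 3):
  • If x = 1: the equation forces y = -4, which contradicts the bound y ≥ 10.
  • If y = 3: this contradicts the bound y ≥ 10.
Both branches are infeasible, so the system has no integer solution.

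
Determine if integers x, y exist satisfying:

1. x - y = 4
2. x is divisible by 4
Yes

Take x = 0, y = -4. Substituting into each constraint:
  (1) 0 + 4 = 4 ✓
  (2) 0 = 4 × 0, remainder 0 ✓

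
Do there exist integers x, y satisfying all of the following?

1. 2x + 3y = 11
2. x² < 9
Yes

Take x = -2, y = 5. Substituting into each constraint:
  (1) 2(-2) + 3(5) = 11 ✓
  (2) x² = (-2)² = 4, and 4 < 9 ✓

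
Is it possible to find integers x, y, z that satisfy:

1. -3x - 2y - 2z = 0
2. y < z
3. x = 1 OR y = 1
Yes

Take x = -2, y = 1, z = 2. Substituting into each constraint:
  (1) -3(-2) - 2(1) - 2(2) = 0 ✓
  (2) 1 < 2 ✓
  (3) y = 1, target 1 ✓ (second branch holds)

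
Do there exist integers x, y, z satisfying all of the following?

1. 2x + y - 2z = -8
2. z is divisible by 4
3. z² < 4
Yes

Take x = -4, y = 0, z = 0. Substituting into each constraint:
  (1) 2(-4) + 0 - 2(0) = -8 ✓
  (2) 0 = 4 × 0, remainder 0 ✓
  (3) z² = (0)² = 0, and 0 < 4 ✓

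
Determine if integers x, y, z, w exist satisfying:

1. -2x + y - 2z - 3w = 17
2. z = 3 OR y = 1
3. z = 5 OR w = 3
Yes

Take x = -13, y = 1, z = 5, w = 0. Substituting into each constraint:
  (1) -2(-13) + 1 - 2(5) - 3(0) = 17 ✓
  (2) y = 1, target 1 ✓ (second branch holds)
  (3) z = 5, target 5 ✓ (first branch holds)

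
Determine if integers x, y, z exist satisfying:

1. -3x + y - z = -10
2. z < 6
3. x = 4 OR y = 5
Yes

Take x = 4, y = 0, z = -2. Substituting into each constraint:
  (1) -3(4) + 0 + 2 = -10 ✓
  (2) -2 < 6 ✓
  (3) x = 4, target 4 ✓ (first branch holds)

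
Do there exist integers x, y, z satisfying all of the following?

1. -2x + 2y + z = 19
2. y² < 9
Yes

Take x = -9, y = 0, z = 1. Substituting into each constraint:
  (1) -2(-9) + 2(0) + 1 = 19 ✓
  (2) y² = (0)² = 0, and 0 < 9 ✓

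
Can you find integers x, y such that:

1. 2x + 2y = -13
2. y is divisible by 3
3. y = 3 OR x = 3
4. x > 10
No

Even the single constraint (2x + 2y = -13) is infeasible over the integers.

  - 2x + 2y = -13: every term on the left is divisible by 2, so the LHS ≡ 0 (mod 2), but the RHS -13 is not — no integer solution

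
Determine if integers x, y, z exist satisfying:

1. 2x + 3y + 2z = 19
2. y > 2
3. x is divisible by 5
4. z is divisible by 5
Yes

Take x = 5, y = 3, z = 0. Substituting into each constraint:
  (1) 2(5) + 3(3) + 2(0) = 19 ✓
  (2) 3 > 2 ✓
  (3) 5 = 5 × 1, remainder 0 ✓
  (4) 0 = 5 × 0, remainder 0 ✓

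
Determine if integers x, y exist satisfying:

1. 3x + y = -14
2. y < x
Yes

Take x = -3, y = -5. Substituting into each constraint:
  (1) 3(-3) + (-5) = -14 ✓
  (2) -5 < -3 ✓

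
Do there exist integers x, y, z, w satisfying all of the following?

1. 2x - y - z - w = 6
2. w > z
Yes

Take x = 0, y = -5, z = -1, w = 0. Substituting into each constraint:
  (1) 2(0) + 5 + 1 + 0 = 6 ✓
  (2) 0 > -1 ✓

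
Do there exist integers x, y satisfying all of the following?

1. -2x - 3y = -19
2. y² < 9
Yes

Take x = 11, y = -1. Substituting into each constraint:
  (1) -2(11) - 3(-1) = -19 ✓
  (2) y² = (-1)² = 1, and 1 < 9 ✓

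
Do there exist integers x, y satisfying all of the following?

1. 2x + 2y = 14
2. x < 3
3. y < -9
No

The full constraint system is jointly infeasible over the integers. Each constraint and what it forces:

  - 2x + 2y = 14: is a linear equation tying the variables together
  - x < 3: bounds one variable relative to a constant
  - y < -9: bounds one variable relative to a constant

Range argument: with x ∈ [−∞, 2], y ∈ [−∞, -10], the left side of the equation is at most -16, but the right side is 14 > -16. No integer solution exists.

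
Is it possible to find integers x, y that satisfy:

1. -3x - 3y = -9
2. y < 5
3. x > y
Yes

Take x = 2, y = 1. Substituting into each constraint:
  (1) -3(2) - 3(1) = -9 ✓
  (2) 1 < 5 ✓
  (3) 2 > 1 ✓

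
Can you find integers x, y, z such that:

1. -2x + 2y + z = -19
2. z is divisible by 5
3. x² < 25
Yes

Take x = -2, y = 1, z = -25. Substituting into each constraint:
  (1) -2(-2) + 2(1) + (-25) = -19 ✓
  (2) -25 = 5 × -5, remainder 0 ✓
  (3) x² = (-2)² = 4, and 4 < 25 ✓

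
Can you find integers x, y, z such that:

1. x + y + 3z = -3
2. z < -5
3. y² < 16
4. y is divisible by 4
Yes

Take x = 15, y = 0, z = -6. Substituting into each constraint:
  (1) 15 + 0 + 3(-6) = -3 ✓
  (2) -6 < -5 ✓
  (3) y² = (0)² = 0, and 0 < 16 ✓
  (4) 0 = 4 × 0, remainder 0 ✓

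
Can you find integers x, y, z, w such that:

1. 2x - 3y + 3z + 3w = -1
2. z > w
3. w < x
Yes

Take x = 1, y = 2, z = 1, w = 0. Substituting into each constraint:
  (1) 2(1) - 3(2) + 3(1) + 3(0) = -1 ✓
  (2) 1 > 0 ✓
  (3) 0 < 1 ✓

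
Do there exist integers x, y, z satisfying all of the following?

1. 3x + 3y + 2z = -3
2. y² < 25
Yes

Take x = 0, y = -1, z = 0. Substituting into each constraint:
  (1) 3(0) + 3(-1) + 2(0) = -3 ✓
  (2) y² = (-1)² = 1, and 1 < 25 ✓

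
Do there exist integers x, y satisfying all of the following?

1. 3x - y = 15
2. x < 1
Yes

Take x = 0, y = -15. Substituting into each constraint:
  (1) 3(0) + 15 = 15 ✓
  (2) 0 < 1 ✓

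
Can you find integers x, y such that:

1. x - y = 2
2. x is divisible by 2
Yes

Take x = 0, y = -2. Substituting into each constraint:
  (1) 0 + 2 = 2 ✓
  (2) 0 = 2 × 0, remainder 0 ✓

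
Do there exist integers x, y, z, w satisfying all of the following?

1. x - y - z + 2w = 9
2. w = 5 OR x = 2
Yes

Take x = 2, y = -7, z = 0, w = 0. Substituting into each constraint:
  (1) 2 + 7 + 0 + 2(0) = 9 ✓
  (2) x = 2, target 2 ✓ (second branch holds)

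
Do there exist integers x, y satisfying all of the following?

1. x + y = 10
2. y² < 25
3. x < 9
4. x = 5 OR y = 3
Yes

Take x = 7, y = 3. Substituting into each constraint:
  (1) 7 + 3 = 10 ✓
  (2) y² = (3)² = 9, and 9 < 25 ✓
  (3) 7 < 9 ✓
  (4) y = 3, target 3 ✓ (second branch holds)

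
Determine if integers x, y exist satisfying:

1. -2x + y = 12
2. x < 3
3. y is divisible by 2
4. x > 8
No

A contradictory subset is {x < 3, x > 8}. No integer assignment can satisfy these jointly:

  - x < 3: bounds one variable relative to a constant
  - x > 8: bounds one variable relative to a constant

Direct contradiction: the bounds on x require x ≥ 9 and x ≤ 2 simultaneously, which is empty.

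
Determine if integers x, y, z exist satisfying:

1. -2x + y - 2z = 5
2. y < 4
Yes

Take x = -2, y = 1, z = 0. Substituting into each constraint:
  (1) -2(-2) + 1 - 2(0) = 5 ✓
  (2) 1 < 4 ✓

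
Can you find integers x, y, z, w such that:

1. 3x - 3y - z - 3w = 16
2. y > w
Yes

Take x = 0, y = 1, z = -19, w = 0. Substituting into each constraint:
  (1) 3(0) - 3(1) + 19 - 3(0) = 16 ✓
  (2) 1 > 0 ✓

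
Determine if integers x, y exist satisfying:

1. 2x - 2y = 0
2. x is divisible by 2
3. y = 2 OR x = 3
Yes

Take x = 2, y = 2. Substituting into each constraint:
  (1) 2(2) - 2(2) = 0 ✓
  (2) 2 = 2 × 1, remainder 0 ✓
  (3) y = 2, target 2 ✓ (first branch holds)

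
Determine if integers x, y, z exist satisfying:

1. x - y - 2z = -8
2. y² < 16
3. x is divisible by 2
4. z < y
Yes

Take x = -4, y = 2, z = 1. Substituting into each constraint:
  (1) (-4) + (-2) - 2(1) = -8 ✓
  (2) y² = (2)² = 4, and 4 < 16 ✓
  (3) -4 = 2 × -2, remainder 0 ✓
  (4) 1 < 2 ✓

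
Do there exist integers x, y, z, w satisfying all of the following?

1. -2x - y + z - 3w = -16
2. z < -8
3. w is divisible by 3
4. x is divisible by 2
Yes

Take x = 0, y = 7, z = -9, w = 0. Substituting into each constraint:
  (1) -2(0) + (-7) + (-9) - 3(0) = -16 ✓
  (2) -9 < -8 ✓
  (3) 0 = 3 × 0, remainder 0 ✓
  (4) 0 = 2 × 0, remainder 0 ✓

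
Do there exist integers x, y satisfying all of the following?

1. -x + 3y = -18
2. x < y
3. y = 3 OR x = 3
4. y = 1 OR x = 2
No

A contradictory subset is {-x + 3y = -18, x < y, y = 1 OR x = 2}. No integer assignment can satisfy these jointly:

  - -x + 3y = -18: is a linear equation tying the variables together
  - x < y: bounds one variable relative to another variable
  - y = 1 OR x = 2: forces a choice: either y = 1 or x = 2

Split on the disjunction (y = 1 OR x = 2):
  • If y = 1: the equation forces x = 21, giving (y, x) = (1, 21), which violates y > x.
  • If x = 2: with x = 2, every remaining term of the linear equation is divisible by 3, so the left side is ≡ 0 (mod 3); but the right side -16 ≡ 2 (mod 3). No integers can satisfy it.
Both branches are infeasible, so the system has no integer solution.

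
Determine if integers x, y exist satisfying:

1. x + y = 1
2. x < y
Yes

Take x = 0, y = 1. Substituting into each constraint:
  (1) 0 + 1 = 1 ✓
  (2) 0 < 1 ✓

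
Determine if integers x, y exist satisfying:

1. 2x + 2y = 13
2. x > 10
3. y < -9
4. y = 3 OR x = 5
No

Even the single constraint (2x + 2y = 13) is infeasible over the integers.

  - 2x + 2y = 13: every term on the left is divisible by 2, so the LHS ≡ 0 (mod 2), but the RHS 13 is not — no integer solution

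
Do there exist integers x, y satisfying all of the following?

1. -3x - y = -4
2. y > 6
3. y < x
No

The full constraint system is jointly infeasible over the integers. Each constraint and what it forces:

  - -3x - y = -4: is a linear equation tying the variables together
  - y > 6: bounds one variable relative to a constant
  - y < x: bounds one variable relative to another variable

Propagating the comparison: x > y and y ≥ 7 give x ≥ 8. Range argument: with x ∈ [8, ∞], y ∈ [7, ∞], the left side of the equation is at most -31, but the right side is -4 > -31. No integer solution exists.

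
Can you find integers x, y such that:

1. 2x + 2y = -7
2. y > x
No

Even the single constraint (2x + 2y = -7) is infeasible over the integers.

  - 2x + 2y = -7: every term on the left is divisible by 2, so the LHS ≡ 0 (mod 2), but the RHS -7 is not — no integer solution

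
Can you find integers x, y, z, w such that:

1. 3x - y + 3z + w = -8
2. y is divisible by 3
Yes

Take x = -3, y = 0, z = 0, w = 1. Substituting into each constraint:
  (1) 3(-3) + 0 + 3(0) + 1 = -8 ✓
  (2) 0 = 3 × 0, remainder 0 ✓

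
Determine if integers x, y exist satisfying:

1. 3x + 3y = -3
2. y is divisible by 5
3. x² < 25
Yes

Take x = -1, y = 0. Substituting into each constraint:
  (1) 3(-1) + 3(0) = -3 ✓
  (2) 0 = 5 × 0, remainder 0 ✓
  (3) x² = (-1)² = 1, and 1 < 25 ✓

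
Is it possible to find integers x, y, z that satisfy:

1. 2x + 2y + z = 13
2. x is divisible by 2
Yes

Take x = 0, y = 6, z = 1. Substituting into each constraint:
  (1) 2(0) + 2(6) + 1 = 13 ✓
  (2) 0 = 2 × 0, remainder 0 ✓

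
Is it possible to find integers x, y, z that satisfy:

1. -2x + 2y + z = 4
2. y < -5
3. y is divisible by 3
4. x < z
Yes

Take x = 0, y = -6, z = 16. Substituting into each constraint:
  (1) -2(0) + 2(-6) + 16 = 4 ✓
  (2) -6 < -5 ✓
  (3) -6 = 3 × -2, remainder 0 ✓
  (4) 0 < 16 ✓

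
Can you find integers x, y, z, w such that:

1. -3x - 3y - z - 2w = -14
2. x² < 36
Yes

Take x = 4, y = 0, z = 2, w = 0. Substituting into each constraint:
  (1) -3(4) - 3(0) + (-2) - 2(0) = -14 ✓
  (2) x² = (4)² = 16, and 16 < 36 ✓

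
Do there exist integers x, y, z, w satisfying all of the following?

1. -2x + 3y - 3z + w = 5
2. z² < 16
Yes

Take x = 0, y = 0, z = 0, w = 5. Substituting into each constraint:
  (1) -2(0) + 3(0) - 3(0) + 5 = 5 ✓
  (2) z² = (0)² = 0, and 0 < 16 ✓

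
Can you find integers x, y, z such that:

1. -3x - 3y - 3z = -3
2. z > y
Yes

Take x = 2, y = -1, z = 0. Substituting into each constraint:
  (1) -3(2) - 3(-1) - 3(0) = -3 ✓
  (2) 0 > -1 ✓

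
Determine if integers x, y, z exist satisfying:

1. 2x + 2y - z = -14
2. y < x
Yes

Take x = 0, y = -1, z = 12. Substituting into each constraint:
  (1) 2(0) + 2(-1) + (-12) = -14 ✓
  (2) -1 < 0 ✓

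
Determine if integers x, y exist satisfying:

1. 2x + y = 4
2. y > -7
Yes

Take x = 2, y = 0. Substituting into each constraint:
  (1) 2(2) + 0 = 4 ✓
  (2) 0 > -7 ✓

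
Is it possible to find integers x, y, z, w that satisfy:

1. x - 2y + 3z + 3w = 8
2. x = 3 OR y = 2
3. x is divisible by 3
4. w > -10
Yes

Take x = 3, y = -1, z = 1, w = 0. Substituting into each constraint:
  (1) 3 - 2(-1) + 3(1) + 3(0) = 8 ✓
  (2) x = 3, target 3 ✓ (first branch holds)
  (3) 3 = 3 × 1, remainder 0 ✓
  (4) 0 > -10 ✓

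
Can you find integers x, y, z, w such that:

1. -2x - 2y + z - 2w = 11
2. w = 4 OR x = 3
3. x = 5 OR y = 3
Yes

Take x = 3, y = 3, z = 23, w = 0. Substituting into each constraint:
  (1) -2(3) - 2(3) + 23 - 2(0) = 11 ✓
  (2) x = 3, target 3 ✓ (second branch holds)
  (3) y = 3, target 3 ✓ (second branch holds)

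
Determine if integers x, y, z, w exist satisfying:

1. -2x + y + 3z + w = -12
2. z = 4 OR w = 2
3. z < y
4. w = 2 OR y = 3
Yes

Take x = 4, y = 0, z = -2, w = 2. Substituting into each constraint:
  (1) -2(4) + 0 + 3(-2) + 2 = -12 ✓
  (2) w = 2, target 2 ✓ (second branch holds)
  (3) -2 < 0 ✓
  (4) w = 2, target 2 ✓ (first branch holds)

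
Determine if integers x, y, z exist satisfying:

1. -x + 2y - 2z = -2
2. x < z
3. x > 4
Yes

Take x = 6, y = 9, z = 7. Substituting into each constraint:
  (1) (-6) + 2(9) - 2(7) = -2 ✓
  (2) 6 < 7 ✓
  (3) 6 > 4 ✓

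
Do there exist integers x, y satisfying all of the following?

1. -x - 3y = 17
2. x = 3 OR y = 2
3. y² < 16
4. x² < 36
No

A contradictory subset is {-x - 3y = 17, x = 3 OR y = 2, x² < 36}. No integer assignment can satisfy these jointly:

  - -x - 3y = 17: is a linear equation tying the variables together
  - x = 3 OR y = 2: forces a choice: either x = 3 or y = 2
  - x² < 36: restricts x to |x| ≤ 5

Split on the disjunction (x = 3 OR y = 2):
  • If x = 3: with x = 3, every remaining term of the linear equation is divisible by 3, so the left side is ≡ 0 (mod 3); but the right side 20 ≡ 2 (mod 3). No integers can satisfy it.
  • If y = 2: the equation forces x = -23, but x² < 36 requires |x| ≤ 5.
Both branches are infeasible, so the system has no integer solution.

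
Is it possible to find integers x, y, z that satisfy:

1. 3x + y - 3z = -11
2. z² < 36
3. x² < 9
Yes

Take x = 0, y = 1, z = 4. Substituting into each constraint:
  (1) 3(0) + 1 - 3(4) = -11 ✓
  (2) z² = (4)² = 16, and 16 < 36 ✓
  (3) x² = (0)² = 0, and 0 < 9 ✓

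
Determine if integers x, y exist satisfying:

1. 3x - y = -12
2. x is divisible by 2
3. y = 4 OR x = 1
No

The full constraint system is jointly infeasible over the integers. Each constraint and what it forces:

  - 3x - y = -12: is a linear equation tying the variables together
  - x is divisible by 2: restricts x to multiples of 2
  - y = 4 OR x = 1: forces a choice: either y = 4 or x = 1

Split on the disjunction (y = 4 OR x = 1):
  • If y = 4: with y = 4, writing x = 2x', every remaining term of the linear equation is divisible by 6, so the left side is ≡ 0 (mod 6); but the right side -8 ≡ 4 (mod 6). No integers can satisfy it.
  • If x = 1: this contradicts the divisibility constraint — 1 is not a multiple of 2.
Both branches are infeasible, so the system has no integer solution.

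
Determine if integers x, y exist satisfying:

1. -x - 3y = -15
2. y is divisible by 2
Yes

Take x = 15, y = 0. Substituting into each constraint:
  (1) (-15) - 3(0) = -15 ✓
  (2) 0 = 2 × 0, remainder 0 ✓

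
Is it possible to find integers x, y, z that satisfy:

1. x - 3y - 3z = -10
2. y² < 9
Yes

Take x = -10, y = 0, z = 0. Substituting into each constraint:
  (1) (-10) - 3(0) - 3(0) = -10 ✓
  (2) y² = (0)² = 0, and 0 < 9 ✓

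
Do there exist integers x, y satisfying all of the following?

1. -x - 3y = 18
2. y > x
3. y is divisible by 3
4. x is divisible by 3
Yes

Take x = -18, y = 0. Substituting into each constraint:
  (1) 18 - 3(0) = 18 ✓
  (2) 0 > -18 ✓
  (3) 0 = 3 × 0, remainder 0 ✓
  (4) -18 = 3 × -6, remainder 0 ✓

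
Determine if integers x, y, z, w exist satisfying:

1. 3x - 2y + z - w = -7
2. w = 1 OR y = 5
Yes

Take x = 0, y = 5, z = 0, w = -3. Substituting into each constraint:
  (1) 3(0) - 2(5) + 0 + 3 = -7 ✓
  (2) y = 5, target 5 ✓ (second branch holds)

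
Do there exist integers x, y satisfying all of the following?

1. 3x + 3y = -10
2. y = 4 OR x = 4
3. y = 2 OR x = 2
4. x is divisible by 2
No

Even the single constraint (3x + 3y = -10) is infeasible over the integers.

  - 3x + 3y = -10: every term on the left is divisible by 3, so the LHS ≡ 0 (mod 3), but the RHS -10 is not — no integer solution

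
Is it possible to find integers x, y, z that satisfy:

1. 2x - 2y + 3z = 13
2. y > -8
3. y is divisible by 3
Yes

Take x = 2, y = 0, z = 3. Substituting into each constraint:
  (1) 2(2) - 2(0) + 3(3) = 13 ✓
  (2) 0 > -8 ✓
  (3) 0 = 3 × 0, remainder 0 ✓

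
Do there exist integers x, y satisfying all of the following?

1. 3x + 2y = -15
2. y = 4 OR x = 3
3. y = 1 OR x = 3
Yes

Take x = 3, y = -12. Substituting into each constraint:
  (1) 3(3) + 2(-12) = -15 ✓
  (2) x = 3, target 3 ✓ (second branch holds)
  (3) x = 3, target 3 ✓ (second branch holds)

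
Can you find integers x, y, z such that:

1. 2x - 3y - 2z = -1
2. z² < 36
Yes

Take x = 0, y = 1, z = -1. Substituting into each constraint:
  (1) 2(0) - 3(1) - 2(-1) = -1 ✓
  (2) z² = (-1)² = 1, and 1 < 36 ✓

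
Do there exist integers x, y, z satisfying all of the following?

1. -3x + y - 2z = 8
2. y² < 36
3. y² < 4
Yes

Take x = 0, y = 0, z = -4. Substituting into each constraint:
  (1) -3(0) + 0 - 2(-4) = 8 ✓
  (2) y² = (0)² = 0, and 0 < 36 ✓
  (3) y² = (0)² = 0, and 0 < 4 ✓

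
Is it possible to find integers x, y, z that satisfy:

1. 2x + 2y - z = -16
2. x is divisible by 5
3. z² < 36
Yes

Take x = 0, y = -7, z = 2. Substituting into each constraint:
  (1) 2(0) + 2(-7) + (-2) = -16 ✓
  (2) 0 = 5 × 0, remainder 0 ✓
  (3) z² = (2)² = 4, and 4 < 36 ✓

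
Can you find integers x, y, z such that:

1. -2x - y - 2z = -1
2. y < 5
Yes

Take x = 0, y = 1, z = 0. Substituting into each constraint:
  (1) -2(0) + (-1) - 2(0) = -1 ✓
  (2) 1 < 5 ✓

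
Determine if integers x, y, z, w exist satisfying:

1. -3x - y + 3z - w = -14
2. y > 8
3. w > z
Yes

Take x = 2, y = 9, z = 1, w = 2. Substituting into each constraint:
  (1) -3(2) + (-9) + 3(1) + (-2) = -14 ✓
  (2) 9 > 8 ✓
  (3) 2 > 1 ✓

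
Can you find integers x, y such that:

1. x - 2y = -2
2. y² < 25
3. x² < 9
Yes

Take x = 0, y = 1. Substituting into each constraint:
  (1) 0 - 2(1) = -2 ✓
  (2) y² = (1)² = 1, and 1 < 25 ✓
  (3) x² = (0)² = 0, and 0 < 9 ✓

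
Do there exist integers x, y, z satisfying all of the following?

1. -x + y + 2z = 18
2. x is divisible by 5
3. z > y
Yes

Take x = 0, y = 4, z = 7. Substituting into each constraint:
  (1) 0 + 4 + 2(7) = 18 ✓
  (2) 0 = 5 × 0, remainder 0 ✓
  (3) 7 > 4 ✓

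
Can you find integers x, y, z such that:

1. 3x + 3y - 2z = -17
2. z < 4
Yes

Take x = -5, y = 0, z = 1. Substituting into each constraint:
  (1) 3(-5) + 3(0) - 2(1) = -17 ✓
  (2) 1 < 4 ✓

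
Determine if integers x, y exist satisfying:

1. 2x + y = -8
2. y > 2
Yes

Take x = -6, y = 4. Substituting into each constraint:
  (1) 2(-6) + 4 = -8 ✓
  (2) 4 > 2 ✓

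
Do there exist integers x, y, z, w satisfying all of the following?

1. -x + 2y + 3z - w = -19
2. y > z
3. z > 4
Yes

Take x = 46, y = 6, z = 5, w = 0. Substituting into each constraint:
  (1) (-46) + 2(6) + 3(5) + 0 = -19 ✓
  (2) 6 > 5 ✓
  (3) 5 > 4 ✓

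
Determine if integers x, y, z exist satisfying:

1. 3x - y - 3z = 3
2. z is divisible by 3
Yes

Take x = 0, y = -3, z = 0. Substituting into each constraint:
  (1) 3(0) + 3 - 3(0) = 3 ✓
  (2) 0 = 3 × 0, remainder 0 ✓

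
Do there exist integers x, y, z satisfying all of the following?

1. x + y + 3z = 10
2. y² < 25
Yes

Take x = 0, y = 1, z = 3. Substituting into each constraint:
  (1) 0 + 1 + 3(3) = 10 ✓
  (2) y² = (1)² = 1, and 1 < 25 ✓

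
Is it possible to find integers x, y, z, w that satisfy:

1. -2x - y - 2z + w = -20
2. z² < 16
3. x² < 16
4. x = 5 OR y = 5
Yes

Take x = 0, y = 5, z = 0, w = -15. Substituting into each constraint:
  (1) -2(0) + (-5) - 2(0) + (-15) = -20 ✓
  (2) z² = (0)² = 0, and 0 < 16 ✓
  (3) x² = (0)² = 0, and 0 < 16 ✓
  (4) y = 5, target 5 ✓ (second branch holds)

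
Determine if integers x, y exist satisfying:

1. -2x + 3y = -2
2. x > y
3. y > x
No

A contradictory subset is {x > y, y > x}. No integer assignment can satisfy these jointly:

  - x > y: bounds one variable relative to another variable
  - y > x: bounds one variable relative to another variable

Direct contradiction: x > y and y > x cannot both hold.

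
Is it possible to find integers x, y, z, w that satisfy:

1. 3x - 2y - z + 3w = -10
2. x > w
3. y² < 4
Yes

Take x = 1, y = 0, z = 13, w = 0. Substituting into each constraint:
  (1) 3(1) - 2(0) + (-13) + 3(0) = -10 ✓
  (2) 1 > 0 ✓
  (3) y² = (0)² = 0, and 0 < 4 ✓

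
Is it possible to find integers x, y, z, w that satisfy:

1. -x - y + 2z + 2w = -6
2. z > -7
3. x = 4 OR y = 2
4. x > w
Yes

Take x = 4, y = 8, z = 0, w = 3. Substituting into each constraint:
  (1) (-4) + (-8) + 2(0) + 2(3) = -6 ✓
  (2) 0 > -7 ✓
  (3) x = 4, target 4 ✓ (first branch holds)
  (4) 4 > 3 ✓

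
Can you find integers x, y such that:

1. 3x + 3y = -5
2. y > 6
No

Even the single constraint (3x + 3y = -5) is infeasible over the integers.

  - 3x + 3y = -5: every term on the left is divisible by 3, so the LHS ≡ 0 (mod 3), but the RHS -5 is not — no integer solution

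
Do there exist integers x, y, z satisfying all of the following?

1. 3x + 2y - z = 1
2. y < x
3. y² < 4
Yes

Take x = 1, y = 0, z = 2. Substituting into each constraint:
  (1) 3(1) + 2(0) + (-2) = 1 ✓
  (2) 0 < 1 ✓
  (3) y² = (0)² = 0, and 0 < 4 ✓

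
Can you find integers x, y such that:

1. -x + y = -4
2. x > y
Yes

Take x = 0, y = -4. Substituting into each constraint:
  (1) 0 + (-4) = -4 ✓
  (2) 0 > -4 ✓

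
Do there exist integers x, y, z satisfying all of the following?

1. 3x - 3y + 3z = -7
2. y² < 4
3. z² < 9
No

Even the single constraint (3x - 3y + 3z = -7) is infeasible over the integers.

  - 3x - 3y + 3z = -7: every term on the left is divisible by 3, so the LHS ≡ 0 (mod 3), but the RHS -7 is not — no integer solution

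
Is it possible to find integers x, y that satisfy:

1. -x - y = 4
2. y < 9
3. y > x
Yes

Take x = -3, y = -1. Substituting into each constraint:
  (1) 3 + 1 = 4 ✓
  (2) -1 < 9 ✓
  (3) -1 > -3 ✓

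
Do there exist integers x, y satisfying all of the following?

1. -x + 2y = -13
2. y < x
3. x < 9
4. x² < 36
Yes

Take x = 5, y = -4. Substituting into each constraint:
  (1) (-5) + 2(-4) = -13 ✓
  (2) -4 < 5 ✓
  (3) 5 < 9 ✓
  (4) x² = (5)² = 25, and 25 < 36 ✓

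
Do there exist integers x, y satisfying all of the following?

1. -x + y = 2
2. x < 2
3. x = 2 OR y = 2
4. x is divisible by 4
Yes

Take x = 0, y = 2. Substituting into each constraint:
  (1) 0 + 2 = 2 ✓
  (2) 0 < 2 ✓
  (3) y = 2, target 2 ✓ (second branch holds)
  (4) 0 = 4 × 0, remainder 0 ✓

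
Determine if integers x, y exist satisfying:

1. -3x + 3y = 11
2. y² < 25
No

Even the single constraint (-3x + 3y = 11) is infeasible over the integers.

  - -3x + 3y = 11: every term on the left is divisible by 3, so the LHS ≡ 0 (mod 3), but the RHS 11 is not — no integer solution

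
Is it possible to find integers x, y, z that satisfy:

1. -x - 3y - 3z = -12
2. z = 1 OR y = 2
Yes

Take x = 0, y = 2, z = 2. Substituting into each constraint:
  (1) 0 - 3(2) - 3(2) = -12 ✓
  (2) y = 2, target 2 ✓ (second branch holds)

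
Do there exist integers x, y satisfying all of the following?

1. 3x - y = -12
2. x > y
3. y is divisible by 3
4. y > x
No

A contradictory subset is {x > y, y > x}. No integer assignment can satisfy these jointly:

  - x > y: bounds one variable relative to another variable
  - y > x: bounds one variable relative to another variable

Direct contradiction: x > y and y > x cannot both hold.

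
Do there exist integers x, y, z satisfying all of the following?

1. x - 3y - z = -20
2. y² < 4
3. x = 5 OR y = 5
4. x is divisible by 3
No

A contradictory subset is {y² < 4, x = 5 OR y = 5, x is divisible by 3}. No integer assignment can satisfy these jointly:

  - y² < 4: restricts y to |y| ≤ 1
  - x = 5 OR y = 5: forces a choice: either x = 5 or y = 5
  - x is divisible by 3: restricts x to multiples of 3

Split on the disjunction (x = 5 OR y = 5):
  • If x = 5: this contradicts the divisibility constraint — 5 is not a multiple of 3.
  • If y = 5: this contradicts y² < 4, which requires |y| ≤ 1.
Both branches are infeasible, so the system has no integer solution.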